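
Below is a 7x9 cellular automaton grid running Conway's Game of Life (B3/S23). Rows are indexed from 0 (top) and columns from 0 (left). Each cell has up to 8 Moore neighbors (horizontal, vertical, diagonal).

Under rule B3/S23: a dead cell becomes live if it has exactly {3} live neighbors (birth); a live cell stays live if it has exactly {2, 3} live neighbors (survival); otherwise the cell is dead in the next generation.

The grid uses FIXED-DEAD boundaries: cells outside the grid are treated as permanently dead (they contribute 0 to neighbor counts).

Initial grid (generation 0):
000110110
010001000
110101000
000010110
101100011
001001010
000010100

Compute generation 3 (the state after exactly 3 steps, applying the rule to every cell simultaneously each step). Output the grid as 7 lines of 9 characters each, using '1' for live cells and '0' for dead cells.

Answer: 000011000
001101100
011100011
010000011
110000000
000001011
000001111

Derivation:
Simulating step by step:
Generation 0 (given above): 23 live cells
Generation 1: 31 live cells
000011100
110101000
111001000
100011111
011111001
011011011
000001100
Generation 2: 19 live cells
000011100
100100000
001100010
100000011
100000000
010000011
000011110
Generation 3: 23 live cells
(generation 3 grid is the final answer)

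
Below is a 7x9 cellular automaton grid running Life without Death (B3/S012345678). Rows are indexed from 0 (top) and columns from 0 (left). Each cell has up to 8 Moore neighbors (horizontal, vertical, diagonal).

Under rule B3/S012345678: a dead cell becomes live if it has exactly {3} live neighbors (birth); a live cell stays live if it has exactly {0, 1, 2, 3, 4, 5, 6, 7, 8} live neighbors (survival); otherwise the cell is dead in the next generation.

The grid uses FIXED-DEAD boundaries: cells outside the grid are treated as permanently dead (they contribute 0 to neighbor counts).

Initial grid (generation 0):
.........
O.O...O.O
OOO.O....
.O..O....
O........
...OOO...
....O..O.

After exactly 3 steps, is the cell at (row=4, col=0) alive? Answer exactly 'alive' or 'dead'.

Simulating step by step:
Generation 0 (given above): 16 live cells
Generation 1: 24 live cells
.........
O.OO..O.O
OOO.OO...
.OOOO....
O..O.O...
...OOO...
...OOO.O.
Generation 2: 29 live cells
.........
O.OOOOO.O
OOO.OO...
.OOOO....
OO.O.O...
..OOOO...
...OOOOO.
Generation 3: 35 live cells
...OOO...
O.OOOOO.O
OOO.OOO..
.OOOO....
OO.O.O...
.OOOOO...
..OOOOOO.

Cell (4,0) at generation 3: 1 -> alive

Answer: alive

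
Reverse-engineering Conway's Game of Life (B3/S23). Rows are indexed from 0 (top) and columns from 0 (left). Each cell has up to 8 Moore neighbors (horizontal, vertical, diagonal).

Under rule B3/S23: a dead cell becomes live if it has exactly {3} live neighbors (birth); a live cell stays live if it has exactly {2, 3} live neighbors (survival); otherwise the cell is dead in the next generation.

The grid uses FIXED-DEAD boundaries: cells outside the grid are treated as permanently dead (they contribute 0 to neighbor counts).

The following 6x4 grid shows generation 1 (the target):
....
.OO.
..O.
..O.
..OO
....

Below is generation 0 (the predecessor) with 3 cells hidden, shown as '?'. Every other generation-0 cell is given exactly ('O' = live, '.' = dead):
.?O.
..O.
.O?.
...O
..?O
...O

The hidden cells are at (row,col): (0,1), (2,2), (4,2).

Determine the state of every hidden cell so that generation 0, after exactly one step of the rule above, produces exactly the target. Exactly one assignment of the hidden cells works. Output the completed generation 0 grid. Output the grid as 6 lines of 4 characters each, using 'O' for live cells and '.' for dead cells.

Answer: ..O.
..O.
.O..
...O
...O
...O

Derivation:
Hidden generation-0 cells (in order): (0,1), (2,2), (4,2).
A hidden cell only influences target cells in its own 3x3 neighborhood. Try each of the 2^3 = 8 assignments, step the completed generation 0 forward once under B3/S23, and compare with the target:
  (0,1)=. (2,2)=. (4,2)=. -> step reproduces the target at every cell -> ACCEPT
  (0,1)=. (2,2)=. (4,2)=O -> step gives (3,2)='.' but target has 'O' -> reject
  (0,1)=. (2,2)=O (4,2)=. -> step gives (1,1)='.' but target has 'O' -> reject
  (0,1)=. (2,2)=O (4,2)=O -> step gives (1,1)='.' but target has 'O' -> reject
  (0,1)=O (2,2)=. (4,2)=. -> step gives (0,1)='O' but target has '.' -> reject
  (0,1)=O (2,2)=. (4,2)=O -> step gives (0,1)='O' but target has '.' -> reject
  (0,1)=O (2,2)=O (4,2)=. -> step gives (0,1)='O' but target has '.' -> reject
  (0,1)=O (2,2)=O (4,2)=O -> step gives (0,1)='O' but target has '.' -> reject
Unique solution: (0,1)=dead, (2,2)=dead, (4,2)=dead.
Check: live-neighbor counts of every cell in the completed generation 0:
0212
1322
1132
1131
0032
0021
Applying B3/S23 to generation 0 with these counts gives:
....
.OO.
..O.
..O.
..OO
....
which matches the target exactly.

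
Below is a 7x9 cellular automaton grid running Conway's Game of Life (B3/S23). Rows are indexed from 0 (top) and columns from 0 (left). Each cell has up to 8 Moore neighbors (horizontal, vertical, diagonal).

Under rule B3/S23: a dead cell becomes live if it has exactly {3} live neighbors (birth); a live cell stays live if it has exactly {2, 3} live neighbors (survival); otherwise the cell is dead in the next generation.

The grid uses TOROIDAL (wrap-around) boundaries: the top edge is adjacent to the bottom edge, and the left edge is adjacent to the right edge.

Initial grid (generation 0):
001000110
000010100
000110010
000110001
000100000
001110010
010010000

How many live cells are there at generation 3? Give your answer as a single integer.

Answer: 12

Derivation:
Simulating step by step:
Generation 0 (given above): 18 live cells
Generation 1: 14 live cells
000100110
000010100
000000010
001000000
000000000
001010000
010011110
Generation 2: 10 live cells
000100000
000001100
000000000
000000000
000100000
000110100
001010010
Generation 3: 12 live cells
000111100
000000000
000000000
000000000
000110000
001011000
001011000
Population at generation 3: 12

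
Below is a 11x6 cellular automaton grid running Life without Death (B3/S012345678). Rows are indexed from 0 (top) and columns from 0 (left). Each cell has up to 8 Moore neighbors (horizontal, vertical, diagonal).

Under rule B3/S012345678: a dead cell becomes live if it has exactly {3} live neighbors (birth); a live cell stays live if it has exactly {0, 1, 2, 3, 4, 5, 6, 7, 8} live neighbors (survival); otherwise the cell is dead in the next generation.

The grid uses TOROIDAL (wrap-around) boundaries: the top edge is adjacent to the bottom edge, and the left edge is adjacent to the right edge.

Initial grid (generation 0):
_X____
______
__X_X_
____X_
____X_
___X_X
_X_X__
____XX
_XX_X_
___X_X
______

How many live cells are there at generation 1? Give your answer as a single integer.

Answer: 29

Derivation:
Simulating step by step:
Generation 0 (given above): 16 live cells
Generation 1: 29 live cells
_X____
______
__XXX_
____XX
___XXX
__XX_X
XXXX_X
XX__XX
XXX_X_
__XXXX
______
Population at generation 1: 29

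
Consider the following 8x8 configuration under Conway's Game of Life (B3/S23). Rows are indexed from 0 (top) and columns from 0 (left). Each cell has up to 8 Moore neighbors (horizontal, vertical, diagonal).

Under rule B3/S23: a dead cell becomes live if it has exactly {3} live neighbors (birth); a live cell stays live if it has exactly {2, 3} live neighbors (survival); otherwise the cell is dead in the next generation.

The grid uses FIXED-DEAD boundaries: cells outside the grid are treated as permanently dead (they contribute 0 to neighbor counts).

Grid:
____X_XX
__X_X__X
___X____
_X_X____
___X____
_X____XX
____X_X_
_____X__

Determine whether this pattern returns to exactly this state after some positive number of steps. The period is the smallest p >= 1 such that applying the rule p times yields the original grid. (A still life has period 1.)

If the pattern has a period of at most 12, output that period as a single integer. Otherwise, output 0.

Simulating and comparing each generation to the original:
Gen 0 (original, given above): 16 live cells
Gen 1: 18 live cells, differs from original
Gen 2: 12 live cells, differs from original
Gen 3: 11 live cells, differs from original
Gen 4: 13 live cells, differs from original
Gen 5: 11 live cells, differs from original
Gen 6: 14 live cells, differs from original
Gen 7: 15 live cells, differs from original
Gen 8: 17 live cells, differs from original
Gen 9: 11 live cells, differs from original
Gen 10: 11 live cells, differs from original
Gen 11: 11 live cells, differs from original
Gen 12: 11 live cells, differs from original
No period found within 12 steps.

Answer: 0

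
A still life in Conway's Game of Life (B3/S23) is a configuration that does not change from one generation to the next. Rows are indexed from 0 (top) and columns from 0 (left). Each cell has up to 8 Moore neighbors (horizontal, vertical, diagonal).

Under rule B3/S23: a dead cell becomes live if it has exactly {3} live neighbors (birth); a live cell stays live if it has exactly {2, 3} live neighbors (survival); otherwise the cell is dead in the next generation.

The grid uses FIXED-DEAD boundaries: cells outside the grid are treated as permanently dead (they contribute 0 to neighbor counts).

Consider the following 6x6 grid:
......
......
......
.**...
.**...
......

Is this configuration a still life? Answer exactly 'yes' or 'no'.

Answer: yes

Derivation:
Compute generation 1 and compare to generation 0 (given above):
Generation 1:
......
......
......
.**...
.**...
......
The grids are IDENTICAL -> still life.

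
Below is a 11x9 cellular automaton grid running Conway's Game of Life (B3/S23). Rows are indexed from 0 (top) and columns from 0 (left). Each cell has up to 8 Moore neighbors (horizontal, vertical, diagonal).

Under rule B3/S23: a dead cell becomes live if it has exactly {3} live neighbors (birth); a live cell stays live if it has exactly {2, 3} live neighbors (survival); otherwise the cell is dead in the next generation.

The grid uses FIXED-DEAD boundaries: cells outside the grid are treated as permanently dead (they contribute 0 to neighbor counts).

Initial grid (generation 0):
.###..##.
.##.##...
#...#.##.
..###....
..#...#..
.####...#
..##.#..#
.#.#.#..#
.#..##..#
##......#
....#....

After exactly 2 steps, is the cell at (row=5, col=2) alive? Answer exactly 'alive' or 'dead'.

Answer: dead

Derivation:
Simulating step by step:
Generation 0 (given above): 39 live cells
Generation 1: 36 live cells
.#.####..
#...#....
......#..
.##.#.##.
.....#...
.#..##.#.
.....#.##
.#.#.####
.#..##.##
##..##...
.........
Generation 2: 30 live cells
...###...
...##.#..
.#.#..##.
......##.
.###...#.
....##.##
..#......
..#......
.#.#....#
##..###..
.........

Cell (5,2) at generation 2: 0 -> dead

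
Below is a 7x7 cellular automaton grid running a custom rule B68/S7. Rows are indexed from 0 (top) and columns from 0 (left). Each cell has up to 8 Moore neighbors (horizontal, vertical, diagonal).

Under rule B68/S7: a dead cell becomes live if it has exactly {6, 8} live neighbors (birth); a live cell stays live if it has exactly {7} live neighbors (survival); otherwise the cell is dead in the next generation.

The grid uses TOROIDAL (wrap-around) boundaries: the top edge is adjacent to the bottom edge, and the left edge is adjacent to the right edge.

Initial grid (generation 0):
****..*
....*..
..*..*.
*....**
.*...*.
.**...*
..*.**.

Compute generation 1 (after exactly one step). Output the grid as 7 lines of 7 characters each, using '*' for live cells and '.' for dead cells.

Answer: .......
.......
.......
.......
.......
.......
.*.....

Derivation:
Simulating step by step:
Generation 0 (given above): 19 live cells
Generation 1: 1 live cells
(generation 1 grid is the final answer)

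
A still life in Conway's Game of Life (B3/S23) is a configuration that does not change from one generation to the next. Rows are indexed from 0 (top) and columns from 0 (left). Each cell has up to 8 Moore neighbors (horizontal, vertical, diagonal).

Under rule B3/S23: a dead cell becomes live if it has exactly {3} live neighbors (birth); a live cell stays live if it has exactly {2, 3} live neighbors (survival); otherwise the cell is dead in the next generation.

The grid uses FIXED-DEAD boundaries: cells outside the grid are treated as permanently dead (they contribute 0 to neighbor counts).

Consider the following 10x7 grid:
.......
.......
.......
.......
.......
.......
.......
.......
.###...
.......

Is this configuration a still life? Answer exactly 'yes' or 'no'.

Answer: no

Derivation:
Compute generation 1 and compare to generation 0 (given above):
Generation 1:
.......
.......
.......
.......
.......
.......
.......
..#....
..#....
..#....
Cell (7,2) differs: gen0=0 vs gen1=1 -> NOT a still life.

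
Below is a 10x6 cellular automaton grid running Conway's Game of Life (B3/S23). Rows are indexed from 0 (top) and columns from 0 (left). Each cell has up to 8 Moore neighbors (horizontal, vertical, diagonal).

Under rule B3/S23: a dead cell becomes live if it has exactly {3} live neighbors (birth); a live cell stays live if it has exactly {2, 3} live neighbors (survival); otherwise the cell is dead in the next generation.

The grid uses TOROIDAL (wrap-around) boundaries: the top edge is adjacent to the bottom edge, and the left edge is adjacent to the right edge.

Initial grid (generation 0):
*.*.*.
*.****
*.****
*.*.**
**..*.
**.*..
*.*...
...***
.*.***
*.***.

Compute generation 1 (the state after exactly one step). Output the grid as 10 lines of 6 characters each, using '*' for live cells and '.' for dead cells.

Simulating step by step:
Generation 0 (given above): 36 live cells
Generation 1: 9 live cells
(generation 1 grid is the final answer)

Answer: *.....
......
......
..*...
....*.
...*..
*.*...
.*....
.*....
*.....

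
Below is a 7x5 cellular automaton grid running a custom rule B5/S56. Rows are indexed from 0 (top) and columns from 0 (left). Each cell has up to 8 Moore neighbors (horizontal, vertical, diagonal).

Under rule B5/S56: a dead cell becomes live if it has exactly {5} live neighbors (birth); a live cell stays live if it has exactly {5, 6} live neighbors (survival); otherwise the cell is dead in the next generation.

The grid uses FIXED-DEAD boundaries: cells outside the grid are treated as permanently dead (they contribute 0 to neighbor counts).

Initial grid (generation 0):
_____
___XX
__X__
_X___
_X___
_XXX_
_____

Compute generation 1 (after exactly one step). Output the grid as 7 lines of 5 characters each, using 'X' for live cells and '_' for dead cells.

Answer: _____
_____
_____
_____
__X__
_____
_____

Derivation:
Simulating step by step:
Generation 0 (given above): 8 live cells
Generation 1: 1 live cells
(generation 1 grid is the final answer)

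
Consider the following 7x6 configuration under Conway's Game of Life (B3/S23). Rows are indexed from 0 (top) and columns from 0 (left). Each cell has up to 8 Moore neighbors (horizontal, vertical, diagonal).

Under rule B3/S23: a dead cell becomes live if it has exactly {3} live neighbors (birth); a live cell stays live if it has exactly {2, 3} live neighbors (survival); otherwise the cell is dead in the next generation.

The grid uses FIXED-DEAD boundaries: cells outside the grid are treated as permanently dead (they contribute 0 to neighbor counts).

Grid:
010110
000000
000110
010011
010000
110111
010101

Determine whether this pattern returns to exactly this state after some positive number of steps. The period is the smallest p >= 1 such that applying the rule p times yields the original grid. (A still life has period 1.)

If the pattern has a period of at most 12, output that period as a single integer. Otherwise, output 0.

Answer: 0

Derivation:
Simulating and comparing each generation to the original:
Gen 0 (original, given above): 17 live cells
Gen 1: 18 live cells, differs from original
Gen 2: 10 live cells, differs from original
Gen 3: 6 live cells, differs from original
Gen 4: 6 live cells, differs from original
Gen 5: 6 live cells, differs from original
Gen 6: 5 live cells, differs from original
Gen 7: 3 live cells, differs from original
Gen 8: 2 live cells, differs from original
Gen 9: 0 live cells, differs from original
Gen 10: 0 live cells, differs from original
Gen 11: 0 live cells, differs from original
Gen 12: 0 live cells, differs from original
No period found within 12 steps.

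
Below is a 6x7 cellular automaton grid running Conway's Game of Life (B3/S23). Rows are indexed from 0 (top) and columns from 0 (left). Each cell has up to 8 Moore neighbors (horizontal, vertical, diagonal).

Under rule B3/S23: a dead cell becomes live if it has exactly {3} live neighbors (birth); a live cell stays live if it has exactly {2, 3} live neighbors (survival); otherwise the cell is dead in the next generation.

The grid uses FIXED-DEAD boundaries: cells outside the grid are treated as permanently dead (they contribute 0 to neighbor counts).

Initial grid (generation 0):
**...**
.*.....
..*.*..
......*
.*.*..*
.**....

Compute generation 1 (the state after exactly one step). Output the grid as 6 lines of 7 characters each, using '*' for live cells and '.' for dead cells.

Simulating step by step:
Generation 0 (given above): 13 live cells
Generation 1: 12 live cells
(generation 1 grid is the final answer)

Answer: **.....
***..*.
.......
..**.*.
.*.....
.**....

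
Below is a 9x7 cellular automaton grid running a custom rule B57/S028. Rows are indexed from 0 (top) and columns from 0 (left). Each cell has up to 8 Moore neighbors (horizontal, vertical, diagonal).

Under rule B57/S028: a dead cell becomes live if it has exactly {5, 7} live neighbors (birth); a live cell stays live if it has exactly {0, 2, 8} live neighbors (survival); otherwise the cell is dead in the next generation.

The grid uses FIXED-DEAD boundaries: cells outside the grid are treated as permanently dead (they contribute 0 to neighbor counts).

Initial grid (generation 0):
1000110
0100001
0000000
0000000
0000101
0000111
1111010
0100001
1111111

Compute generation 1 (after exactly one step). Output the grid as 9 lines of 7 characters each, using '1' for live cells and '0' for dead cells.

Simulating step by step:
Generation 0 (given above): 24 live cells
Generation 1: 15 live cells
(generation 1 grid is the final answer)

Answer: 0000010
0000000
0000000
0000000
0000111
0000000
1001000
1011110
1001101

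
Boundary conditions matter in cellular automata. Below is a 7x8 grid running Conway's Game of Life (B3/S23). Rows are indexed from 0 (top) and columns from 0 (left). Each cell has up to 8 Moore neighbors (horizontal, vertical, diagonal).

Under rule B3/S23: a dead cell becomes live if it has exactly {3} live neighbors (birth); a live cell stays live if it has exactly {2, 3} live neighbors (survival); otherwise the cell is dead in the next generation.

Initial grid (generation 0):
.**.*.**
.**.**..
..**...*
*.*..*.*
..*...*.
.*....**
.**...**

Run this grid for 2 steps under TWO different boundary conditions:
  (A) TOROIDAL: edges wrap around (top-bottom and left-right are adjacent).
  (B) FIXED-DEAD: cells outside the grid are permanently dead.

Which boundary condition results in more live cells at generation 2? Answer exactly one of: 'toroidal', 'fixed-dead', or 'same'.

Under TOROIDAL boundary, generation 2:
...****.
*...**.*
....**.*
**.....*
*.*...*.
..*.*...
....*...
Population = 20

Under FIXED-DEAD boundary, generation 2:
...**.*.
...**...
....**..
......*.
.**...*.
.*...*..
.**...*.
Population = 16

Comparison: toroidal=20, fixed-dead=16 -> toroidal

Answer: toroidal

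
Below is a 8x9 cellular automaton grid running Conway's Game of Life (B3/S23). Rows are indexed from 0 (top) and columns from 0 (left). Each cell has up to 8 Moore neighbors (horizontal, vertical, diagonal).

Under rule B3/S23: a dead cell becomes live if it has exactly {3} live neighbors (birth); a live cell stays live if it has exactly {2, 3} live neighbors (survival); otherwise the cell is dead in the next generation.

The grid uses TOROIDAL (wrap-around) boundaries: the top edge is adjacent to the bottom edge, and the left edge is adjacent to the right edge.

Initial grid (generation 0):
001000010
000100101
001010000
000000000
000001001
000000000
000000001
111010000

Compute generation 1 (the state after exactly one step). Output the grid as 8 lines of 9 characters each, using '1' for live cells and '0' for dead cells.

Simulating step by step:
Generation 0 (given above): 14 live cells
Generation 1: 15 live cells
(generation 1 grid is the final answer)

Answer: 101000011
001100010
000100000
000000000
000000000
000000000
110000000
111100001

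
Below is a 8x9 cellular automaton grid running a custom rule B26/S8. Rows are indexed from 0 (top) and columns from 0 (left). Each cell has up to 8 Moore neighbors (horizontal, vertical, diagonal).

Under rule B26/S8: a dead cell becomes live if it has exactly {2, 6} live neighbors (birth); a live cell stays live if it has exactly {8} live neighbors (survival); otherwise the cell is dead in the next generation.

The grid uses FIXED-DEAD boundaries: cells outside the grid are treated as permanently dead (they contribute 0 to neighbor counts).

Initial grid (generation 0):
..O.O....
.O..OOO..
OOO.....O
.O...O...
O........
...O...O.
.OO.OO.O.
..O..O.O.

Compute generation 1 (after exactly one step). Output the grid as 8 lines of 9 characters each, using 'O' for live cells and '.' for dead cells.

Answer: .O....O..
.......O.
...O...O.
.........
.OO.O.O..
O....O..O
.........
........O

Derivation:
Simulating step by step:
Generation 0 (given above): 23 live cells
Generation 1: 13 live cells
(generation 1 grid is the final answer)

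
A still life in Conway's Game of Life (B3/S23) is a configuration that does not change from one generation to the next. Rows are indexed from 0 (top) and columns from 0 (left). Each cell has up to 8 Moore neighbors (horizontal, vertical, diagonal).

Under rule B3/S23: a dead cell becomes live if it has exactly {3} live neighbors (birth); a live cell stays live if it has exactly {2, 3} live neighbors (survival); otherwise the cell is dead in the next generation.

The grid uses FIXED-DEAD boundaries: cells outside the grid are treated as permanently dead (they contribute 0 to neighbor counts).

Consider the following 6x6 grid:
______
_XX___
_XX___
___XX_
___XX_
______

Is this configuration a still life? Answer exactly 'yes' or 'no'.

Answer: no

Derivation:
Compute generation 1 and compare to generation 0 (given above):
Generation 1:
______
_XX___
_X____
____X_
___XX_
______
Cell (2,2) differs: gen0=1 vs gen1=0 -> NOT a still life.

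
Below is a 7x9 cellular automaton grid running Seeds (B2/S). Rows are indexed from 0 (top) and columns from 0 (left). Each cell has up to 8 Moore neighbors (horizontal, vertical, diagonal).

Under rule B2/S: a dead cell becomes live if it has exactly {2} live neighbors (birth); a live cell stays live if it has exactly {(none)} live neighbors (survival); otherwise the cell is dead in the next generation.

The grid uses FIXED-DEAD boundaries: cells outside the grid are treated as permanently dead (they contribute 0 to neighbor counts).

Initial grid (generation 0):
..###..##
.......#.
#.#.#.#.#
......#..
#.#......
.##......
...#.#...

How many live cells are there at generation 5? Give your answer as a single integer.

Answer: 11

Derivation:
Simulating step by step:
Generation 0 (given above): 18 live cells
Generation 1: 10 live cells
......#..
.........
.#.#.....
#.#......
...#.....
#...#....
.#..#....
Generation 2: 12 live cells
.........
..#......
#........
....#....
#.#.#....
.##..#...
#..#.#...
Generation 3: 7 live cells
.........
.#.......
.#.#.....
#....#...
.........
......#..
......#..
Generation 4: 11 live cells
.........
#........
....#....
.##.#....
.....##..
.....#.#.
.....#.#.
Generation 5: 11 live cells
.........
.........
#.#..#...
......#..
.###...#.
........#
....#...#
Population at generation 5: 11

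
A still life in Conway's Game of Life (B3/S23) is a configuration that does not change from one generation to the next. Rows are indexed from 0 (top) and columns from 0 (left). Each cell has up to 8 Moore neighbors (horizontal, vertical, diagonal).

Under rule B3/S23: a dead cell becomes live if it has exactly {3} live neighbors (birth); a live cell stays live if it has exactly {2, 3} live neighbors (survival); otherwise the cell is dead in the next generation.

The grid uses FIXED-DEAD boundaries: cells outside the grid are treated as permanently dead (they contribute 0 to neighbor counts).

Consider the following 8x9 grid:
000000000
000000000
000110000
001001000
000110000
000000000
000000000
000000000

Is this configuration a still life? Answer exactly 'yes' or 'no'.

Compute generation 1 and compare to generation 0 (given above):
Generation 1:
000000000
000000000
000110000
001001000
000110000
000000000
000000000
000000000
The grids are IDENTICAL -> still life.

Answer: yes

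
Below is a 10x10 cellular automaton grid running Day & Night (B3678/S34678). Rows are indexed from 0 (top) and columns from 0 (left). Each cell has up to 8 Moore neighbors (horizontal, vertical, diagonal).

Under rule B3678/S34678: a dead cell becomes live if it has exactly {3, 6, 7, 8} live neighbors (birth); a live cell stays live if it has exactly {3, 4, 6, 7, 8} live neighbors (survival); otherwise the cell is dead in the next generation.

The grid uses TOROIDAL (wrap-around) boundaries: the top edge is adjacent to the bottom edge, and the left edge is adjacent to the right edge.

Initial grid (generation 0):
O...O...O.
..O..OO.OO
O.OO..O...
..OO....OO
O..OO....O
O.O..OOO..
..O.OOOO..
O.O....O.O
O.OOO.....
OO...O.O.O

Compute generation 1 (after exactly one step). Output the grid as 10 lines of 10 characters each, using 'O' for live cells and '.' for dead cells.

Simulating step by step:
Generation 0 (given above): 43 live cells
Generation 1: 40 live cells
(generation 1 grid is the final answer)

Answer: O.......OO
O...OO...O
..OOOO....
..O......O
O..OOOOO.O
.......OOO
O....OOO.O
..OO....O.
.OOO..O...
OOO.....OO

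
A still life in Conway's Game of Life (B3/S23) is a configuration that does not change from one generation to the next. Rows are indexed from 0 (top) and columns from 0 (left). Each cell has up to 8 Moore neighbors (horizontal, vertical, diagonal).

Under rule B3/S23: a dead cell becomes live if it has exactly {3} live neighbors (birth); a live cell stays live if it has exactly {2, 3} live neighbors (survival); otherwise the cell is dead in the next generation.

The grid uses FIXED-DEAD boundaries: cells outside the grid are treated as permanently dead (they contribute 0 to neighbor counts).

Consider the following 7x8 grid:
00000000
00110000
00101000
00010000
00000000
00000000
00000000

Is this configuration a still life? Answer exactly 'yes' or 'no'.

Compute generation 1 and compare to generation 0 (given above):
Generation 1:
00000000
00110000
00101000
00010000
00000000
00000000
00000000
The grids are IDENTICAL -> still life.

Answer: yes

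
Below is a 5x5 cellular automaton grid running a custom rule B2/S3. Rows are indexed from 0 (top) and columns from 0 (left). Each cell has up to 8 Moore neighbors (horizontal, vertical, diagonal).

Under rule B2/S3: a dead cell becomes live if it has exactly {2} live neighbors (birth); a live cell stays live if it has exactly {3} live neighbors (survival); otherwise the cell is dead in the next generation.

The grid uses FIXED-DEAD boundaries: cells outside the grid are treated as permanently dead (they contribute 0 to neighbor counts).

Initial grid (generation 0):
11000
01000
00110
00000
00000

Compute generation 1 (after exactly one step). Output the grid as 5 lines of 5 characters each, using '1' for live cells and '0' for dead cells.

Simulating step by step:
Generation 0 (given above): 5 live cells
Generation 1: 6 live cells
(generation 1 grid is the final answer)

Answer: 00100
01010
01000
00110
00000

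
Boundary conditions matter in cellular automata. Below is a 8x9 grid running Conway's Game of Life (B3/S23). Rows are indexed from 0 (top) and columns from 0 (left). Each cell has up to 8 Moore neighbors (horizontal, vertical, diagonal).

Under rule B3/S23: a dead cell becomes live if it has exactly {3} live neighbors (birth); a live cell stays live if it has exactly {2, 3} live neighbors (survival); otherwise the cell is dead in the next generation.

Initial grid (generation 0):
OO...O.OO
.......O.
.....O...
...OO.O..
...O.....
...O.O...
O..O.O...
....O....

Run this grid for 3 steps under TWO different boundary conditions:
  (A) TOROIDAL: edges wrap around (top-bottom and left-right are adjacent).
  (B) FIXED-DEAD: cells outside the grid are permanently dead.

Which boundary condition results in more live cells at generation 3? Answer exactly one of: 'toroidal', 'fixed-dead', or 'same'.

Under TOROIDAL boundary, generation 3:
.O.......
OO.......
.........
.........
.........
....OOO..
....OO...
OO..OO..O
Population = 13

Under FIXED-DEAD boundary, generation 3:
.......O.
......O.O
.......O.
......O..
.........
.........
...O.....
...O.....
Population = 7

Comparison: toroidal=13, fixed-dead=7 -> toroidal

Answer: toroidal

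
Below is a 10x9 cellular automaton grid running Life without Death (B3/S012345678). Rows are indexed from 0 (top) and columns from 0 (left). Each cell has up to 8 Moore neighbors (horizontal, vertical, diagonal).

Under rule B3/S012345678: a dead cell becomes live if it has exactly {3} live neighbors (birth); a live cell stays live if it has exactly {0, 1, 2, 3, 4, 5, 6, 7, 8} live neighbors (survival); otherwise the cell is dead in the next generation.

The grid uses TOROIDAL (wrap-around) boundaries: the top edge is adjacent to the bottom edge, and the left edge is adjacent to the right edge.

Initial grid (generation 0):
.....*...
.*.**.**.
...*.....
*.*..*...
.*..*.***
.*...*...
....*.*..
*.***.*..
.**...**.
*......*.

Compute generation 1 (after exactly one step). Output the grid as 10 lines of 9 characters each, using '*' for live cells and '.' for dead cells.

Simulating step by step:
Generation 0 (given above): 30 live cells
Generation 1: 53 live cells
(generation 1 grid is the final answer)

Answer: ....**.**
.*******.
.*.*.**..
*********
.**.*.***
**..**...
.**.*.*..
*.***.*..
***..***.
**.....**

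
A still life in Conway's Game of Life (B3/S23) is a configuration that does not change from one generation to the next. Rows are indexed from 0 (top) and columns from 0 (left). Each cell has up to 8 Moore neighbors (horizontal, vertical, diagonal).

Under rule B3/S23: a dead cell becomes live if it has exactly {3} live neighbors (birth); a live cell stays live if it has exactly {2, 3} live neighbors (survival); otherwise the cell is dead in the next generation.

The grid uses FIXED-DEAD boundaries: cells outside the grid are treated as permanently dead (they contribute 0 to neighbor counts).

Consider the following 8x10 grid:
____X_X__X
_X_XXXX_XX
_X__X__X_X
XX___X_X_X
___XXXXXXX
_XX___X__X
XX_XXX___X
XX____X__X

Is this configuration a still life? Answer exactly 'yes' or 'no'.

Answer: no

Derivation:
Compute generation 1 and compare to generation 0 (given above):
Generation 1:
___XX_XXXX
__XX__X__X
_X_X___X_X
XXXX_____X
X__XX____X
XX_______X
___XXXX_XX
XXX_XX____
Cell (0,3) differs: gen0=0 vs gen1=1 -> NOT a still life.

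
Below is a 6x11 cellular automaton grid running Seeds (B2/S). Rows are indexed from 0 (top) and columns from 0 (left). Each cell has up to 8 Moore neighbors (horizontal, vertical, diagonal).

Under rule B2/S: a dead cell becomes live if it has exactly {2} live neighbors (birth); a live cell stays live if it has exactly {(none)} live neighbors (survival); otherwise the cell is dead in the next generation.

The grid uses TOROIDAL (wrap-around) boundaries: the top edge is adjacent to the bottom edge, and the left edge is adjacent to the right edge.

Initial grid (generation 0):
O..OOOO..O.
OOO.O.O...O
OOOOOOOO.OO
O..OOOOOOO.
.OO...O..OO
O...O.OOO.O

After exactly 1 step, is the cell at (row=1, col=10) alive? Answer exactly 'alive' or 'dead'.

Simulating step by step:
Generation 0 (given above): 41 live cells
Generation 1: 0 live cells
...........
...........
...........
...........
...........
...........

Cell (1,10) at generation 1: 0 -> dead

Answer: dead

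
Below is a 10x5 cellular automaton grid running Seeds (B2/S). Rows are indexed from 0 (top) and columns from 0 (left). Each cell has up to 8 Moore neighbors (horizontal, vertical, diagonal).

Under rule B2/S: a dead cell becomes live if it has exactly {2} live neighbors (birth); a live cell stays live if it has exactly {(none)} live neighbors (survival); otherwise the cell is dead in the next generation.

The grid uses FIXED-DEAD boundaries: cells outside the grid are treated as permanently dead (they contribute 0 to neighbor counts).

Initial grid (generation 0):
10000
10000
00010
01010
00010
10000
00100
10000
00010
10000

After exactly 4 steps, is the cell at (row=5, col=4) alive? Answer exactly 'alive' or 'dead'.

Answer: alive

Derivation:
Simulating step by step:
Generation 0 (given above): 11 live cells
Generation 1: 17 live cells
01000
01000
11001
00000
11001
01110
10000
01110
11000
00000
Generation 2: 11 live cells
10100
00000
00100
00111
00000
00001
00001
00000
00010
11000
Generation 3: 15 live cells
01000
00110
01001
01000
00100
00010
00010
00011
11100
00100
Generation 4: 13 live cells
00010
10001
10000
10010
01010
00001
00000
10000
00001
10010

Cell (5,4) at generation 4: 1 -> alive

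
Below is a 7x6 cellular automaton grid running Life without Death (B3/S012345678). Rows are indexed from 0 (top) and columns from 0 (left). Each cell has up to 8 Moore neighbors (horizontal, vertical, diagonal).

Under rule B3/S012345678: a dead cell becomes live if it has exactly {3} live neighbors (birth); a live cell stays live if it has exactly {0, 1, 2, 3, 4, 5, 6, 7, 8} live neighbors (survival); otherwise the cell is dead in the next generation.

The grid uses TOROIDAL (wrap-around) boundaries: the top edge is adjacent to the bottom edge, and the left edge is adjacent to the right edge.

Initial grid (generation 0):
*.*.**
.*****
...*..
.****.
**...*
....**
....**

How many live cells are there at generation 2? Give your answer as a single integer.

Simulating step by step:
Generation 0 (given above): 21 live cells
Generation 1: 24 live cells
*.*.**
.*****
*..*.*
.*****
**...*
....**
....**
Generation 2: 24 live cells
*.*.**
.*****
*..*.*
.*****
**...*
....**
....**
Population at generation 2: 24

Answer: 24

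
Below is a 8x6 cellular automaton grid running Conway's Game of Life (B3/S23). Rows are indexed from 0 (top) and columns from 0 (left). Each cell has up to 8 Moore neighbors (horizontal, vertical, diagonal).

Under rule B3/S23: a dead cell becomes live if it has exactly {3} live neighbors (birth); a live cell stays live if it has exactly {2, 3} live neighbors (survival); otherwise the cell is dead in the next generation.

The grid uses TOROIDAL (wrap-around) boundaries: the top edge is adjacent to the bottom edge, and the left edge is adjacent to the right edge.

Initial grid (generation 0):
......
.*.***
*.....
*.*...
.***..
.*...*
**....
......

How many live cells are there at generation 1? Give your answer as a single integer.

Simulating step by step:
Generation 0 (given above): 14 live cells
Generation 1: 14 live cells
....*.
*...**
*.***.
*.**..
...*..
......
**....
......
Population at generation 1: 14

Answer: 14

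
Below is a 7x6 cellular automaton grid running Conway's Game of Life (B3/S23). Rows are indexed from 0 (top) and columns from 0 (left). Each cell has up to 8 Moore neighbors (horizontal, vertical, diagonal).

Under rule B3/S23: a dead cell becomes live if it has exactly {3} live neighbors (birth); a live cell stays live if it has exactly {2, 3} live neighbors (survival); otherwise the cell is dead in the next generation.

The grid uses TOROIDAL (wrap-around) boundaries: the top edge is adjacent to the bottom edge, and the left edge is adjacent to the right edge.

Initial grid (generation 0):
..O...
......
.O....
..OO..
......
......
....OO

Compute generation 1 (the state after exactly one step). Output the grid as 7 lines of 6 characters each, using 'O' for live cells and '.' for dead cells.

Answer: ......
......
..O...
..O...
......
......
......

Derivation:
Simulating step by step:
Generation 0 (given above): 6 live cells
Generation 1: 2 live cells
(generation 1 grid is the final answer)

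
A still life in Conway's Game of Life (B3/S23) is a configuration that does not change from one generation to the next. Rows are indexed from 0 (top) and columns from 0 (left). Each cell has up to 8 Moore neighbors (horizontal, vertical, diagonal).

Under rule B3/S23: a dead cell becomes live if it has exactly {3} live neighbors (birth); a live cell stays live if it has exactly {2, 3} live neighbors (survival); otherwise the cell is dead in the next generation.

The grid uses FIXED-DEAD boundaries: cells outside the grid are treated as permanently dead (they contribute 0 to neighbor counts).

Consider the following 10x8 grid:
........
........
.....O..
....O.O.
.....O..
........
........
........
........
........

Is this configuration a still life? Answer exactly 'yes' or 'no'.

Compute generation 1 and compare to generation 0 (given above):
Generation 1:
........
........
.....O..
....O.O.
.....O..
........
........
........
........
........
The grids are IDENTICAL -> still life.

Answer: yes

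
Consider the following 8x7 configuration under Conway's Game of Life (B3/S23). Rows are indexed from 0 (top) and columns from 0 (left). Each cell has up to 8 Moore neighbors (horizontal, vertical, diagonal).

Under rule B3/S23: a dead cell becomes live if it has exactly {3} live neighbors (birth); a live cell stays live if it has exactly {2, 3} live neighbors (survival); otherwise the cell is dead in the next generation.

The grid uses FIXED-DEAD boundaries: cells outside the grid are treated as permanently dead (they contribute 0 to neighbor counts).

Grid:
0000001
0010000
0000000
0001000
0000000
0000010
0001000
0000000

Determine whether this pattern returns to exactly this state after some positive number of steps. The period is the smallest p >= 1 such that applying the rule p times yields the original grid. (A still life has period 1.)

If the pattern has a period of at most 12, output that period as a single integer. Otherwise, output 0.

Simulating and comparing each generation to the original:
Gen 0 (original, given above): 5 live cells
Gen 1: 0 live cells, differs from original
Gen 2: 0 live cells, differs from original
Gen 3: 0 live cells, differs from original
Gen 4: 0 live cells, differs from original
Gen 5: 0 live cells, differs from original
Gen 6: 0 live cells, differs from original
Gen 7: 0 live cells, differs from original
Gen 8: 0 live cells, differs from original
Gen 9: 0 live cells, differs from original
Gen 10: 0 live cells, differs from original
Gen 11: 0 live cells, differs from original
Gen 12: 0 live cells, differs from original
No period found within 12 steps.

Answer: 0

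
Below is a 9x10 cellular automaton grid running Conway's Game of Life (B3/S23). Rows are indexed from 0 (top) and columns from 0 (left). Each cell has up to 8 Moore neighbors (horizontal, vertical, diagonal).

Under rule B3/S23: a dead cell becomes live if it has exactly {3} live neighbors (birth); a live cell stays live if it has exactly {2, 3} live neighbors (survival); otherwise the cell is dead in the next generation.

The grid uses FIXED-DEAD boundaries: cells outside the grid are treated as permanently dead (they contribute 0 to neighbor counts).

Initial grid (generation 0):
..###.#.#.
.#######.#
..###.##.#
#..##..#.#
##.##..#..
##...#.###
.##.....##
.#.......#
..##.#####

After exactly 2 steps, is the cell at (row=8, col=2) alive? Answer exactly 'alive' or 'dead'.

Answer: alive

Derivation:
Simulating step by step:
Generation 0 (given above): 48 live cells
Generation 1: 27 live cells
.#....#.#.
.#.......#
.........#
#......#..
...#.#.#.#
...##.##.#
..#....#..
.#.#..#...
..#...####
Generation 2: 24 live cells
..........
........##
........#.
......#...
...#.#.#..
..####.#..
..#.##.##.
.#.#..#...
..#...###.

Cell (8,2) at generation 2: 1 -> alive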